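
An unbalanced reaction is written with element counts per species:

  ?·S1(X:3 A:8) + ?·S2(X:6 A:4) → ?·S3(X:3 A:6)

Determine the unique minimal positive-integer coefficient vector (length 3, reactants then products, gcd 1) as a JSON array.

X: 4·3+1·6 = 18 | 6·3 = 18
A: 4·8+1·4 = 36 | 6·6 = 36
gcd(4,1,6) = 1

Coefficients: [4, 1, 6]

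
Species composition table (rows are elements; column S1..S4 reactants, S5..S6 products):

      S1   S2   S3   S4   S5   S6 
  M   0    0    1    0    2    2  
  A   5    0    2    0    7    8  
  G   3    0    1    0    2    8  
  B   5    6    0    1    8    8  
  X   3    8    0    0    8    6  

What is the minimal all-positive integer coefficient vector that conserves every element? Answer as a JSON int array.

M: 2·0+2·0+6·1+2·0 = 6 | 2·2+1·2 = 6
A: 2·5+2·0+6·2+2·0 = 22 | 2·7+1·8 = 22
G: 2·3+2·0+6·1+2·0 = 12 | 2·2+1·8 = 12
B: 2·5+2·6+6·0+2·1 = 24 | 2·8+1·8 = 24
X: 2·3+2·8+6·0+2·0 = 22 | 2·8+1·6 = 22
gcd(2,2,6,2,2,1) = 1

Coefficients: [2, 2, 6, 2, 2, 1]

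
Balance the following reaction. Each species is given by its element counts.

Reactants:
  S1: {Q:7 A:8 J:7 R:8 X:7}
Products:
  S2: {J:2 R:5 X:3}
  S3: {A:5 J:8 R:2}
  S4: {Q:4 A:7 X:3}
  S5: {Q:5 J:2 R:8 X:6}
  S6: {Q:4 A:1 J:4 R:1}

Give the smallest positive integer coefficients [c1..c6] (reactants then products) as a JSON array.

Coefficients: [6, 5, 2, 5, 2, 3]

Q: 6·7 = 42 | 5·0+2·0+5·4+2·5+3·4 = 42
A: 6·8 = 48 | 5·0+2·5+5·7+2·0+3·1 = 48
J: 6·7 = 42 | 5·2+2·8+5·0+2·2+3·4 = 42
R: 6·8 = 48 | 5·5+2·2+5·0+2·8+3·1 = 48
X: 6·7 = 42 | 5·3+2·0+5·3+2·6+3·0 = 42
gcd(6,5,2,5,2,3) = 1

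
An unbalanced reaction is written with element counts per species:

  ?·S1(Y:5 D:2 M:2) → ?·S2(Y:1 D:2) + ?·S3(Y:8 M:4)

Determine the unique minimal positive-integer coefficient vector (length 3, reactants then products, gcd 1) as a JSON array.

Coefficients: [2, 2, 1]

Y: 2·5 = 10 | 2·1+1·8 = 10
D: 2·2 = 4 | 2·2+1·0 = 4
M: 2·2 = 4 | 2·0+1·4 = 4
gcd(2,2,1) = 1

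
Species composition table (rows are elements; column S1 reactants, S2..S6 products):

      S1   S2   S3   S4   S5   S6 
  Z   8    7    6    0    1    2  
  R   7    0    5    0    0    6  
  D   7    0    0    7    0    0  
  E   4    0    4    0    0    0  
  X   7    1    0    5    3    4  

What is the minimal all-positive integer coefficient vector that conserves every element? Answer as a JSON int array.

Z: 6·8 = 48 | 1·7+6·6+6·0+1·1+2·2 = 48
R: 6·7 = 42 | 1·0+6·5+6·0+1·0+2·6 = 42
D: 6·7 = 42 | 1·0+6·0+6·7+1·0+2·0 = 42
E: 6·4 = 24 | 1·0+6·4+6·0+1·0+2·0 = 24
X: 6·7 = 42 | 1·1+6·0+6·5+1·3+2·4 = 42
gcd(6,1,6,6,1,2) = 1

Coefficients: [6, 1, 6, 6, 1, 2]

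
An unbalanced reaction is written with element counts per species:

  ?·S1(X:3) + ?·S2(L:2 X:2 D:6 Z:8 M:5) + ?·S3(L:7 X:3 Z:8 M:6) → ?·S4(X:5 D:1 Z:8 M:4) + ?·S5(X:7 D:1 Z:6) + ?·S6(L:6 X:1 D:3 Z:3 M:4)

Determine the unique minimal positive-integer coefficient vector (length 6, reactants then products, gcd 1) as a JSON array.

Coefficients: [6, 4, 4, 5, 1, 6]

L: 6·0+4·2+4·7 = 36 | 5·0+1·0+6·6 = 36
X: 6·3+4·2+4·3 = 38 | 5·5+1·7+6·1 = 38
D: 6·0+4·6+4·0 = 24 | 5·1+1·1+6·3 = 24
Z: 6·0+4·8+4·8 = 64 | 5·8+1·6+6·3 = 64
M: 6·0+4·5+4·6 = 44 | 5·4+1·0+6·4 = 44
gcd(6,4,4,5,1,6) = 1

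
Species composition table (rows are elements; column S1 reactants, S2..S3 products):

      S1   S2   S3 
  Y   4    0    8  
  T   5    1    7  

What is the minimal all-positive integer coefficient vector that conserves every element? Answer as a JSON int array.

Y: 2·4 = 8 | 3·0+1·8 = 8
T: 2·5 = 10 | 3·1+1·7 = 10
gcd(2,3,1) = 1

Coefficients: [2, 3, 1]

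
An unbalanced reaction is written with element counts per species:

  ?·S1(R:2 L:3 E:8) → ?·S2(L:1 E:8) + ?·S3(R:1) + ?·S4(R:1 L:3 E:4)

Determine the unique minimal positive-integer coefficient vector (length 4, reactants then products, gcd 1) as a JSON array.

Coefficients: [5, 3, 6, 4]

R: 5·2 = 10 | 3·0+6·1+4·1 = 10
L: 5·3 = 15 | 3·1+6·0+4·3 = 15
E: 5·8 = 40 | 3·8+6·0+4·4 = 40
gcd(5,3,6,4) = 1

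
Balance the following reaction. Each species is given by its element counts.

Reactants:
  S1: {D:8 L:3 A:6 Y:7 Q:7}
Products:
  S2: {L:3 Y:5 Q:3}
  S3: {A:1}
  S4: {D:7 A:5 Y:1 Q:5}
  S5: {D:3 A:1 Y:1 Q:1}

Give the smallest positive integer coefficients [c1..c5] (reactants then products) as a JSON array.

D: 2·8 = 16 | 2·0+4·0+1·7+3·3 = 16
L: 2·3 = 6 | 2·3+4·0+1·0+3·0 = 6
A: 2·6 = 12 | 2·0+4·1+1·5+3·1 = 12
Y: 2·7 = 14 | 2·5+4·0+1·1+3·1 = 14
Q: 2·7 = 14 | 2·3+4·0+1·5+3·1 = 14
gcd(2,2,4,1,3) = 1

Coefficients: [2, 2, 4, 1, 3]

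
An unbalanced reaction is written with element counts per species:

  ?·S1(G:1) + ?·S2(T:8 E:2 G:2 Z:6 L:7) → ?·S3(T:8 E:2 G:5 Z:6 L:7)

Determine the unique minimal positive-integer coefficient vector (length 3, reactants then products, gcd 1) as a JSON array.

Coefficients: [3, 1, 1]

T: 3·0+1·8 = 8 | 1·8 = 8
E: 3·0+1·2 = 2 | 1·2 = 2
G: 3·1+1·2 = 5 | 1·5 = 5
Z: 3·0+1·6 = 6 | 1·6 = 6
L: 3·0+1·7 = 7 | 1·7 = 7
gcd(3,1,1) = 1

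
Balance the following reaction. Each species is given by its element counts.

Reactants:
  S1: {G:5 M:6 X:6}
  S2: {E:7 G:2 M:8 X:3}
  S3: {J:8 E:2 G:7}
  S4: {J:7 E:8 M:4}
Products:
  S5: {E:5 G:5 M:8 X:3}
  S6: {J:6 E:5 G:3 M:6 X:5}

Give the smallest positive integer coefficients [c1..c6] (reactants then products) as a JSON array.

J: 6·0+3·0+1·8+4·7 = 36 | 5·0+6·6 = 36
E: 6·0+3·7+1·2+4·8 = 55 | 5·5+6·5 = 55
G: 6·5+3·2+1·7+4·0 = 43 | 5·5+6·3 = 43
M: 6·6+3·8+1·0+4·4 = 76 | 5·8+6·6 = 76
X: 6·6+3·3+1·0+4·0 = 45 | 5·3+6·5 = 45
gcd(6,3,1,4,5,6) = 1

Coefficients: [6, 3, 1, 4, 5, 6]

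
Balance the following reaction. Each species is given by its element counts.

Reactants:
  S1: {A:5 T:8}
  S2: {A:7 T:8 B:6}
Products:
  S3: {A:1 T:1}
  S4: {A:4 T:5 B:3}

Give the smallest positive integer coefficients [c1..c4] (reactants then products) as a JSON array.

Coefficients: [1, 3, 2, 6]

A: 1·5+3·7 = 26 | 2·1+6·4 = 26
T: 1·8+3·8 = 32 | 2·1+6·5 = 32
B: 1·0+3·6 = 18 | 2·0+6·3 = 18
gcd(1,3,2,6) = 1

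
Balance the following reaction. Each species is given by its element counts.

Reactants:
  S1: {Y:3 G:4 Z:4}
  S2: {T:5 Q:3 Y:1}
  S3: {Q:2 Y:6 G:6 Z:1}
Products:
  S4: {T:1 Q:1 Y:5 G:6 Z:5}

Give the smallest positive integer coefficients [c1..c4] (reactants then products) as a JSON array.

T: 6·0+1·5+1·0 = 5 | 5·1 = 5
Q: 6·0+1·3+1·2 = 5 | 5·1 = 5
Y: 6·3+1·1+1·6 = 25 | 5·5 = 25
G: 6·4+1·0+1·6 = 30 | 5·6 = 30
Z: 6·4+1·0+1·1 = 25 | 5·5 = 25
gcd(6,1,1,5) = 1

Coefficients: [6, 1, 1, 5]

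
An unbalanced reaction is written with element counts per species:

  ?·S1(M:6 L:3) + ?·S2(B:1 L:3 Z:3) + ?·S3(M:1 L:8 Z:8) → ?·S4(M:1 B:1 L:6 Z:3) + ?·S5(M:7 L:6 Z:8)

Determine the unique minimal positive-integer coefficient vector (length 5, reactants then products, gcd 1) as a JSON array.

Coefficients: [4, 6, 3, 6, 3]

M: 4·6+6·0+3·1 = 27 | 6·1+3·7 = 27
B: 4·0+6·1+3·0 = 6 | 6·1+3·0 = 6
L: 4·3+6·3+3·8 = 54 | 6·6+3·6 = 54
Z: 4·0+6·3+3·8 = 42 | 6·3+3·8 = 42
gcd(4,6,3,6,3) = 1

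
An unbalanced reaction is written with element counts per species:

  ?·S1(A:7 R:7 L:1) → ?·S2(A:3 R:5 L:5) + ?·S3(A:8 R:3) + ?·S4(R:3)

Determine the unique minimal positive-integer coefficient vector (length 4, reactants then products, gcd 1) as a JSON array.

Coefficients: [5, 1, 4, 6]

A: 5·7 = 35 | 1·3+4·8+6·0 = 35
R: 5·7 = 35 | 1·5+4·3+6·3 = 35
L: 5·1 = 5 | 1·5+4·0+6·0 = 5
gcd(5,1,4,6) = 1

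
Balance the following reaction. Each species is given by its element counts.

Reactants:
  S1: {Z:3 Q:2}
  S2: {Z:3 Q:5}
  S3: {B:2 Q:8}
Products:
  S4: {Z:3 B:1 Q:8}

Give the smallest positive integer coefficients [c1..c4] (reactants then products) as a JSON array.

Coefficients: [2, 4, 3, 6]

Z: 2·3+4·3+3·0 = 18 | 6·3 = 18
B: 2·0+4·0+3·2 = 6 | 6·1 = 6
Q: 2·2+4·5+3·8 = 48 | 6·8 = 48
gcd(2,4,3,6) = 1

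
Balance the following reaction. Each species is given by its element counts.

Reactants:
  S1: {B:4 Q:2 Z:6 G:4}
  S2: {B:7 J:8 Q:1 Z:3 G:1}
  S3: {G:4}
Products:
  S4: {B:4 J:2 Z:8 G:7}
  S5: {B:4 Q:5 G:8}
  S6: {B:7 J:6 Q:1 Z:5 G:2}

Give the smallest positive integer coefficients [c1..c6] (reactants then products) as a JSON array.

Coefficients: [5, 3, 5, 3, 2, 3]

B: 5·4+3·7+5·0 = 41 | 3·4+2·4+3·7 = 41
J: 5·0+3·8+5·0 = 24 | 3·2+2·0+3·6 = 24
Q: 5·2+3·1+5·0 = 13 | 3·0+2·5+3·1 = 13
Z: 5·6+3·3+5·0 = 39 | 3·8+2·0+3·5 = 39
G: 5·4+3·1+5·4 = 43 | 3·7+2·8+3·2 = 43
gcd(5,3,5,3,2,3) = 1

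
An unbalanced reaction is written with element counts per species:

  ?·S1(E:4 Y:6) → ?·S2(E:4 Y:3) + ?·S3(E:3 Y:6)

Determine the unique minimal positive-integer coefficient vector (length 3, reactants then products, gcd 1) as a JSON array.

Coefficients: [5, 2, 4]

E: 5·4 = 20 | 2·4+4·3 = 20
Y: 5·6 = 30 | 2·3+4·6 = 30
gcd(5,2,4) = 1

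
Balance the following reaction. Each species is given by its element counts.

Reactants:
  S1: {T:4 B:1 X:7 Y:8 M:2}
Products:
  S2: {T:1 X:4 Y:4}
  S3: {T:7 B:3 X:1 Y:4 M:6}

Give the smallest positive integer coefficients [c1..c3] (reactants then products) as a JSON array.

Coefficients: [3, 5, 1]

T: 3·4 = 12 | 5·1+1·7 = 12
B: 3·1 = 3 | 5·0+1·3 = 3
X: 3·7 = 21 | 5·4+1·1 = 21
Y: 3·8 = 24 | 5·4+1·4 = 24
M: 3·2 = 6 | 5·0+1·6 = 6
gcd(3,5,1) = 1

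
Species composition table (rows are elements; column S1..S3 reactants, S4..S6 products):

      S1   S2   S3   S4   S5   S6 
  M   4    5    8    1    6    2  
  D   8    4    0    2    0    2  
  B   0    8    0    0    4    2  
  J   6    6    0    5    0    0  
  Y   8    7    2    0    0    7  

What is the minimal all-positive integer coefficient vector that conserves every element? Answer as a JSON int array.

M: 1·4+4·5+3·8 = 48 | 6·1+5·6+6·2 = 48
D: 1·8+4·4+3·0 = 24 | 6·2+5·0+6·2 = 24
B: 1·0+4·8+3·0 = 32 | 6·0+5·4+6·2 = 32
J: 1·6+4·6+3·0 = 30 | 6·5+5·0+6·0 = 30
Y: 1·8+4·7+3·2 = 42 | 6·0+5·0+6·7 = 42
gcd(1,4,3,6,5,6) = 1

Coefficients: [1, 4, 3, 6, 5, 6]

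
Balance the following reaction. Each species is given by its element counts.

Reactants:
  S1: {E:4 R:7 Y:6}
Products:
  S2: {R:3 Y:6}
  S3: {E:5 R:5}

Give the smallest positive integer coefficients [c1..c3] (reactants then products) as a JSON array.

E: 5·4 = 20 | 5·0+4·5 = 20
R: 5·7 = 35 | 5·3+4·5 = 35
Y: 5·6 = 30 | 5·6+4·0 = 30
gcd(5,5,4) = 1

Coefficients: [5, 5, 4]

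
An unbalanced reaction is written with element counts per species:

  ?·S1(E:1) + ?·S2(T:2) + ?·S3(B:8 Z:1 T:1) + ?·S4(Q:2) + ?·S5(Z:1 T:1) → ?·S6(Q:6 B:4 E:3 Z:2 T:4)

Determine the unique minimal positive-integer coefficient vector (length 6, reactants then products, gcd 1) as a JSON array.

Q: 6·0+2·0+1·0+6·2+3·0 = 12 | 2·6 = 12
B: 6·0+2·0+1·8+6·0+3·0 = 8 | 2·4 = 8
E: 6·1+2·0+1·0+6·0+3·0 = 6 | 2·3 = 6
Z: 6·0+2·0+1·1+6·0+3·1 = 4 | 2·2 = 4
T: 6·0+2·2+1·1+6·0+3·1 = 8 | 2·4 = 8
gcd(6,2,1,6,3,2) = 1

Coefficients: [6, 2, 1, 6, 3, 2]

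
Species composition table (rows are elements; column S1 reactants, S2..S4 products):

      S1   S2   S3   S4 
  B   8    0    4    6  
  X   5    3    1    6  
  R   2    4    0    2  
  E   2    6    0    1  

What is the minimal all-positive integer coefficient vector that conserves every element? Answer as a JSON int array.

B: 4·8 = 32 | 1·0+5·4+2·6 = 32
X: 4·5 = 20 | 1·3+5·1+2·6 = 20
R: 4·2 = 8 | 1·4+5·0+2·2 = 8
E: 4·2 = 8 | 1·6+5·0+2·1 = 8
gcd(4,1,5,2) = 1

Coefficients: [4, 1, 5, 2]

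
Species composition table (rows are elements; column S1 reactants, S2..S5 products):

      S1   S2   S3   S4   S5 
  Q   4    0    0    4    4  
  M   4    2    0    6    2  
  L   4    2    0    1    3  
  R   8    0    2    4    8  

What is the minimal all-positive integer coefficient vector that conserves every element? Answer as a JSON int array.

Coefficients: [6, 4, 2, 1, 5]

Q: 6·4 = 24 | 4·0+2·0+1·4+5·4 = 24
M: 6·4 = 24 | 4·2+2·0+1·6+5·2 = 24
L: 6·4 = 24 | 4·2+2·0+1·1+5·3 = 24
R: 6·8 = 48 | 4·0+2·2+1·4+5·8 = 48
gcd(6,4,2,1,5) = 1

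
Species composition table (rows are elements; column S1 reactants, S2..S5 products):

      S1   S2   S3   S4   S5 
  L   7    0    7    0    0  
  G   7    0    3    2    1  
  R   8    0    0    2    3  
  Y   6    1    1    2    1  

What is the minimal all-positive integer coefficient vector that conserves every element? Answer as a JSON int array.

Coefficients: [1, 1, 1, 1, 2]

L: 1·7 = 7 | 1·0+1·7+1·0+2·0 = 7
G: 1·7 = 7 | 1·0+1·3+1·2+2·1 = 7
R: 1·8 = 8 | 1·0+1·0+1·2+2·3 = 8
Y: 1·6 = 6 | 1·1+1·1+1·2+2·1 = 6
gcd(1,1,1,1,2) = 1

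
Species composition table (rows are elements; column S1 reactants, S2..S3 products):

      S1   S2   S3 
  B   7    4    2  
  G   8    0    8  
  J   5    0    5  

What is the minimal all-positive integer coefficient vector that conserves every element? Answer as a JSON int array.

B: 4·7 = 28 | 5·4+4·2 = 28
G: 4·8 = 32 | 5·0+4·8 = 32
J: 4·5 = 20 | 5·0+4·5 = 20
gcd(4,5,4) = 1

Coefficients: [4, 5, 4]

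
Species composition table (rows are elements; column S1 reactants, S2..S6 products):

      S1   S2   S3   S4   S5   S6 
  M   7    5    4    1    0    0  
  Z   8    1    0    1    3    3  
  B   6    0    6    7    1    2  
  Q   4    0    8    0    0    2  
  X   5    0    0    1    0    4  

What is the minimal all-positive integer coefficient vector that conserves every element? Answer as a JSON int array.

M: 5·7 = 35 | 6·5+1·4+1·1+5·0+6·0 = 35
Z: 5·8 = 40 | 6·1+1·0+1·1+5·3+6·3 = 40
B: 5·6 = 30 | 6·0+1·6+1·7+5·1+6·2 = 30
Q: 5·4 = 20 | 6·0+1·8+1·0+5·0+6·2 = 20
X: 5·5 = 25 | 6·0+1·0+1·1+5·0+6·4 = 25
gcd(5,6,1,1,5,6) = 1

Coefficients: [5, 6, 1, 1, 5, 6]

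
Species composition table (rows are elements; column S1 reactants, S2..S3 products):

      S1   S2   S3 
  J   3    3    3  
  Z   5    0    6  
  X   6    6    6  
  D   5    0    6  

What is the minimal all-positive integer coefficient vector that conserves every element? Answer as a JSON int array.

J: 6·3 = 18 | 1·3+5·3 = 18
Z: 6·5 = 30 | 1·0+5·6 = 30
X: 6·6 = 36 | 1·6+5·6 = 36
D: 6·5 = 30 | 1·0+5·6 = 30
gcd(6,1,5) = 1

Coefficients: [6, 1, 5]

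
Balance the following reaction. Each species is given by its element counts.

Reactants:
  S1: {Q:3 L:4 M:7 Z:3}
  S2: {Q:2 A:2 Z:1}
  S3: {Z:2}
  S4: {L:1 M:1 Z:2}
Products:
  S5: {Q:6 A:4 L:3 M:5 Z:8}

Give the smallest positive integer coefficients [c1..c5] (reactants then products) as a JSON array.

Coefficients: [2, 6, 5, 1, 3]

Q: 2·3+6·2+5·0+1·0 = 18 | 3·6 = 18
A: 2·0+6·2+5·0+1·0 = 12 | 3·4 = 12
L: 2·4+6·0+5·0+1·1 = 9 | 3·3 = 9
M: 2·7+6·0+5·0+1·1 = 15 | 3·5 = 15
Z: 2·3+6·1+5·2+1·2 = 24 | 3·8 = 24
gcd(2,6,5,1,3) = 1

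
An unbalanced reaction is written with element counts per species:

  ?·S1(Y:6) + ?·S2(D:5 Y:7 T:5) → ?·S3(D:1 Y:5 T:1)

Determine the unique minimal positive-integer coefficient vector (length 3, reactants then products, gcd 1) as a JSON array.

D: 3·0+1·5 = 5 | 5·1 = 5
Y: 3·6+1·7 = 25 | 5·5 = 25
T: 3·0+1·5 = 5 | 5·1 = 5
gcd(3,1,5) = 1

Coefficients: [3, 1, 5]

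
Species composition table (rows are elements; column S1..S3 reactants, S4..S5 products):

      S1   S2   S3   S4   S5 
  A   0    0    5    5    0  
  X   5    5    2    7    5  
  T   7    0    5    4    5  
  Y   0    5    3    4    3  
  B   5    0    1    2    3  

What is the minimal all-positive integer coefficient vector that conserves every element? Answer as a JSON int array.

A: 2·0+2·0+1·5 = 5 | 1·5+3·0 = 5
X: 2·5+2·5+1·2 = 22 | 1·7+3·5 = 22
T: 2·7+2·0+1·5 = 19 | 1·4+3·5 = 19
Y: 2·0+2·5+1·3 = 13 | 1·4+3·3 = 13
B: 2·5+2·0+1·1 = 11 | 1·2+3·3 = 11
gcd(2,2,1,1,3) = 1

Coefficients: [2, 2, 1, 1, 3]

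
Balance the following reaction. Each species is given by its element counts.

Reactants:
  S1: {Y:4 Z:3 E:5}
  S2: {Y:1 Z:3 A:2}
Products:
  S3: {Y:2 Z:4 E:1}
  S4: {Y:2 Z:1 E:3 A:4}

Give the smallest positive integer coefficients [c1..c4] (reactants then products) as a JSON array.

Coefficients: [1, 2, 2, 1]

Y: 1·4+2·1 = 6 | 2·2+1·2 = 6
Z: 1·3+2·3 = 9 | 2·4+1·1 = 9
E: 1·5+2·0 = 5 | 2·1+1·3 = 5
A: 1·0+2·2 = 4 | 2·0+1·4 = 4
gcd(1,2,2,1) = 1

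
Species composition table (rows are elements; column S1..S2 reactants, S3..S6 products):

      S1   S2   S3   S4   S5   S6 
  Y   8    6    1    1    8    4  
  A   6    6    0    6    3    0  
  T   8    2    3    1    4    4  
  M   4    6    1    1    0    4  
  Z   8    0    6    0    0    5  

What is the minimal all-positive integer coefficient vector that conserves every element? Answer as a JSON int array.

Coefficients: [4, 1, 2, 4, 2, 4]

Y: 4·8+1·6 = 38 | 2·1+4·1+2·8+4·4 = 38
A: 4·6+1·6 = 30 | 2·0+4·6+2·3+4·0 = 30
T: 4·8+1·2 = 34 | 2·3+4·1+2·4+4·4 = 34
M: 4·4+1·6 = 22 | 2·1+4·1+2·0+4·4 = 22
Z: 4·8+1·0 = 32 | 2·6+4·0+2·0+4·5 = 32
gcd(4,1,2,4,2,4) = 1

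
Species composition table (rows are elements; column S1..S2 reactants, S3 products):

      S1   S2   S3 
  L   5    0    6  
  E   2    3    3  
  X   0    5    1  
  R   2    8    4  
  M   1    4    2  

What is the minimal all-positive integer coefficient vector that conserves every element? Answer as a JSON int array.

Coefficients: [6, 1, 5]

L: 6·5+1·0 = 30 | 5·6 = 30
E: 6·2+1·3 = 15 | 5·3 = 15
X: 6·0+1·5 = 5 | 5·1 = 5
R: 6·2+1·8 = 20 | 5·4 = 20
M: 6·1+1·4 = 10 | 5·2 = 10
gcd(6,1,5) = 1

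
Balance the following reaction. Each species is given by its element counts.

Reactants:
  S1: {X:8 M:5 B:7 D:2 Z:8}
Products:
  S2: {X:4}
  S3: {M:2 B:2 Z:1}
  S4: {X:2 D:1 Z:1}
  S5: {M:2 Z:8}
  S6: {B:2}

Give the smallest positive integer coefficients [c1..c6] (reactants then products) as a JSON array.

X: 2·8 = 16 | 2·4+4·0+4·2+1·0+3·0 = 16
M: 2·5 = 10 | 2·0+4·2+4·0+1·2+3·0 = 10
B: 2·7 = 14 | 2·0+4·2+4·0+1·0+3·2 = 14
D: 2·2 = 4 | 2·0+4·0+4·1+1·0+3·0 = 4
Z: 2·8 = 16 | 2·0+4·1+4·1+1·8+3·0 = 16
gcd(2,2,4,4,1,3) = 1

Coefficients: [2, 2, 4, 4, 1, 3]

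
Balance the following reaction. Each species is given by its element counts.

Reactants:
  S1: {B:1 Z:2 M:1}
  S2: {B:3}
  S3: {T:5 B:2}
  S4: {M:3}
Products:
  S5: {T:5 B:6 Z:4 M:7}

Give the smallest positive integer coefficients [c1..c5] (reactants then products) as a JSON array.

T: 6·0+2·0+3·5+5·0 = 15 | 3·5 = 15
B: 6·1+2·3+3·2+5·0 = 18 | 3·6 = 18
Z: 6·2+2·0+3·0+5·0 = 12 | 3·4 = 12
M: 6·1+2·0+3·0+5·3 = 21 | 3·7 = 21
gcd(6,2,3,5,3) = 1

Coefficients: [6, 2, 3, 5, 3]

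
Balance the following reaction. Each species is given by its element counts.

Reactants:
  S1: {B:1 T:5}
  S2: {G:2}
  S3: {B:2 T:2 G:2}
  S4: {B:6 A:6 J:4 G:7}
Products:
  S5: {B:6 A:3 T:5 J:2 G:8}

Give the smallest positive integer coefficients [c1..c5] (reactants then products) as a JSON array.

Coefficients: [2, 4, 5, 2, 4]

B: 2·1+4·0+5·2+2·6 = 24 | 4·6 = 24
A: 2·0+4·0+5·0+2·6 = 12 | 4·3 = 12
T: 2·5+4·0+5·2+2·0 = 20 | 4·5 = 20
J: 2·0+4·0+5·0+2·4 = 8 | 4·2 = 8
G: 2·0+4·2+5·2+2·7 = 32 | 4·8 = 32
gcd(2,4,5,2,4) = 1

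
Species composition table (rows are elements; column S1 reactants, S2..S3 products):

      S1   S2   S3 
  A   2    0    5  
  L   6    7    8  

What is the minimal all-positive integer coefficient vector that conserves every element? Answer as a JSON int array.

Coefficients: [5, 2, 2]

A: 5·2 = 10 | 2·0+2·5 = 10
L: 5·6 = 30 | 2·7+2·8 = 30
gcd(5,2,2) = 1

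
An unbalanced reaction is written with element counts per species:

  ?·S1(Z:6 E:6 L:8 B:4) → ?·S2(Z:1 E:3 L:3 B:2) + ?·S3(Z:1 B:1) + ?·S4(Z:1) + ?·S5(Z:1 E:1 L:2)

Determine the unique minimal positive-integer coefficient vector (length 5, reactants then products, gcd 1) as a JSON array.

Coefficients: [3, 4, 4, 4, 6]

Z: 3·6 = 18 | 4·1+4·1+4·1+6·1 = 18
E: 3·6 = 18 | 4·3+4·0+4·0+6·1 = 18
L: 3·8 = 24 | 4·3+4·0+4·0+6·2 = 24
B: 3·4 = 12 | 4·2+4·1+4·0+6·0 = 12
gcd(3,4,4,4,6) = 1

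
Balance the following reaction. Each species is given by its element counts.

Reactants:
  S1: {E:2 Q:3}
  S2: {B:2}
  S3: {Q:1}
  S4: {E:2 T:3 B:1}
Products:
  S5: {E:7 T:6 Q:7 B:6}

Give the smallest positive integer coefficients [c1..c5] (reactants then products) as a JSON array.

Coefficients: [3, 4, 5, 4, 2]

E: 3·2+4·0+5·0+4·2 = 14 | 2·7 = 14
T: 3·0+4·0+5·0+4·3 = 12 | 2·6 = 12
Q: 3·3+4·0+5·1+4·0 = 14 | 2·7 = 14
B: 3·0+4·2+5·0+4·1 = 12 | 2·6 = 12
gcd(3,4,5,4,2) = 1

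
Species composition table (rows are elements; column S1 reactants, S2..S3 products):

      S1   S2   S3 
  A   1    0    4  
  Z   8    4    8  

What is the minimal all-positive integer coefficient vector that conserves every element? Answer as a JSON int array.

A: 4·1 = 4 | 6·0+1·4 = 4
Z: 4·8 = 32 | 6·4+1·8 = 32
gcd(4,6,1) = 1

Coefficients: [4, 6, 1]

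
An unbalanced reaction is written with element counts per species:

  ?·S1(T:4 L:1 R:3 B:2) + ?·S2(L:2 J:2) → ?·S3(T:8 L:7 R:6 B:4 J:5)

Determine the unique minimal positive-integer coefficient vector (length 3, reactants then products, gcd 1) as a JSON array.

Coefficients: [4, 5, 2]

T: 4·4+5·0 = 16 | 2·8 = 16
L: 4·1+5·2 = 14 | 2·7 = 14
R: 4·3+5·0 = 12 | 2·6 = 12
B: 4·2+5·0 = 8 | 2·4 = 8
J: 4·0+5·2 = 10 | 2·5 = 10
gcd(4,5,2) = 1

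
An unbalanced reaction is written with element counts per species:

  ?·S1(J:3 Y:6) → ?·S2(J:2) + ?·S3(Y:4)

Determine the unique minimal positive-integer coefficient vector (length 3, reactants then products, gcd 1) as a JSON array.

Coefficients: [2, 3, 3]

J: 2·3 = 6 | 3·2+3·0 = 6
Y: 2·6 = 12 | 3·0+3·4 = 12
gcd(2,3,3) = 1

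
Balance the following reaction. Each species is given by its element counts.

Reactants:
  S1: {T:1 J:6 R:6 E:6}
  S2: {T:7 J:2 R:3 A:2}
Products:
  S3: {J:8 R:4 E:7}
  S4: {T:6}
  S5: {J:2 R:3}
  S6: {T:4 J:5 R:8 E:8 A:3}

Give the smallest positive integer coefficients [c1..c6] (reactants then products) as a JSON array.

Coefficients: [5, 3, 2, 3, 5, 2]

T: 5·1+3·7 = 26 | 2·0+3·6+5·0+2·4 = 26
J: 5·6+3·2 = 36 | 2·8+3·0+5·2+2·5 = 36
R: 5·6+3·3 = 39 | 2·4+3·0+5·3+2·8 = 39
E: 5·6+3·0 = 30 | 2·7+3·0+5·0+2·8 = 30
A: 5·0+3·2 = 6 | 2·0+3·0+5·0+2·3 = 6
gcd(5,3,2,3,5,2) = 1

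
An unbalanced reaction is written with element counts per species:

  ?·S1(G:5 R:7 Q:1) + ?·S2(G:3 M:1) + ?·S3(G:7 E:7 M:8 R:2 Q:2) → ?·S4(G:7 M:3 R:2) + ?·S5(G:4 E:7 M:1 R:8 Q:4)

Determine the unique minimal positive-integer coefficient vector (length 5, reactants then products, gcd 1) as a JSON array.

Coefficients: [2, 5, 1, 4, 1]

G: 2·5+5·3+1·7 = 32 | 4·7+1·4 = 32
E: 2·0+5·0+1·7 = 7 | 4·0+1·7 = 7
M: 2·0+5·1+1·8 = 13 | 4·3+1·1 = 13
R: 2·7+5·0+1·2 = 16 | 4·2+1·8 = 16
Q: 2·1+5·0+1·2 = 4 | 4·0+1·4 = 4
gcd(2,5,1,4,1) = 1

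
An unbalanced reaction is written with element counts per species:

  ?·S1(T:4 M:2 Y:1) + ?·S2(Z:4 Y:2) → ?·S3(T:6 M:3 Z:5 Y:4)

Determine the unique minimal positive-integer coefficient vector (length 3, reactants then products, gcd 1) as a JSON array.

Coefficients: [6, 5, 4]

T: 6·4+5·0 = 24 | 4·6 = 24
M: 6·2+5·0 = 12 | 4·3 = 12
Z: 6·0+5·4 = 20 | 4·5 = 20
Y: 6·1+5·2 = 16 | 4·4 = 16
gcd(6,5,4) = 1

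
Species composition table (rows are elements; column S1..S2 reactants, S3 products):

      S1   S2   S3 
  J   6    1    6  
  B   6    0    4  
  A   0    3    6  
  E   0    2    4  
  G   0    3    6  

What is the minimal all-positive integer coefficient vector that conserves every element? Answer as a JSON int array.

Coefficients: [2, 6, 3]

J: 2·6+6·1 = 18 | 3·6 = 18
B: 2·6+6·0 = 12 | 3·4 = 12
A: 2·0+6·3 = 18 | 3·6 = 18
E: 2·0+6·2 = 12 | 3·4 = 12
G: 2·0+6·3 = 18 | 3·6 = 18
gcd(2,6,3) = 1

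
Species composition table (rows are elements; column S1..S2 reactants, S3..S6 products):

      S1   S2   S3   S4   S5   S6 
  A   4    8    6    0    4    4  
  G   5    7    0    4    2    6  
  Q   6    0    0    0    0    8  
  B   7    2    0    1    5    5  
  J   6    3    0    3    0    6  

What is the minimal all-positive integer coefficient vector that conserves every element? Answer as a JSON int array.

A: 4·4+4·8 = 48 | 4·6+6·0+3·4+3·4 = 48
G: 4·5+4·7 = 48 | 4·0+6·4+3·2+3·6 = 48
Q: 4·6+4·0 = 24 | 4·0+6·0+3·0+3·8 = 24
B: 4·7+4·2 = 36 | 4·0+6·1+3·5+3·5 = 36
J: 4·6+4·3 = 36 | 4·0+6·3+3·0+3·6 = 36
gcd(4,4,4,6,3,3) = 1

Coefficients: [4, 4, 4, 6, 3, 3]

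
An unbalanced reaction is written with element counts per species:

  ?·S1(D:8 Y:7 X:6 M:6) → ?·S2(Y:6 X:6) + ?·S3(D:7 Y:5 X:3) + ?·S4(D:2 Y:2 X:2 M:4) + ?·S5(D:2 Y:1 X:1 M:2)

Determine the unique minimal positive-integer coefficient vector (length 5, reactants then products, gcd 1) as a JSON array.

D: 4·8 = 32 | 1·0+2·7+3·2+6·2 = 32
Y: 4·7 = 28 | 1·6+2·5+3·2+6·1 = 28
X: 4·6 = 24 | 1·6+2·3+3·2+6·1 = 24
M: 4·6 = 24 | 1·0+2·0+3·4+6·2 = 24
gcd(4,1,2,3,6) = 1

Coefficients: [4, 1, 2, 3, 6]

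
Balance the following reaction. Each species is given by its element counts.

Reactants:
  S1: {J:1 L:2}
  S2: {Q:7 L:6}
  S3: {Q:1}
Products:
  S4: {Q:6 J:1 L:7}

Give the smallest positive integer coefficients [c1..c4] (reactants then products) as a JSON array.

Coefficients: [6, 5, 1, 6]

Q: 6·0+5·7+1·1 = 36 | 6·6 = 36
J: 6·1+5·0+1·0 = 6 | 6·1 = 6
L: 6·2+5·6+1·0 = 42 | 6·7 = 42
gcd(6,5,1,6) = 1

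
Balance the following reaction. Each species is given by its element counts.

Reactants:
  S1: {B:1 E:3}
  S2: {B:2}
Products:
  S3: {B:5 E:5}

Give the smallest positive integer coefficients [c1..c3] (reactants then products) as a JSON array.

B: 5·1+5·2 = 15 | 3·5 = 15
E: 5·3+5·0 = 15 | 3·5 = 15
gcd(5,5,3) = 1

Coefficients: [5, 5, 3]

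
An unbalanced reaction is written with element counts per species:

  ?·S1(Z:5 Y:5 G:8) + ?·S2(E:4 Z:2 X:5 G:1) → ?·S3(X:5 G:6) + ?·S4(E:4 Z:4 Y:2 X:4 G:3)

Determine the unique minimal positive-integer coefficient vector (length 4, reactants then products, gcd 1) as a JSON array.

Coefficients: [2, 5, 1, 5]

E: 2·0+5·4 = 20 | 1·0+5·4 = 20
Z: 2·5+5·2 = 20 | 1·0+5·4 = 20
Y: 2·5+5·0 = 10 | 1·0+5·2 = 10
X: 2·0+5·5 = 25 | 1·5+5·4 = 25
G: 2·8+5·1 = 21 | 1·6+5·3 = 21
gcd(2,5,1,5) = 1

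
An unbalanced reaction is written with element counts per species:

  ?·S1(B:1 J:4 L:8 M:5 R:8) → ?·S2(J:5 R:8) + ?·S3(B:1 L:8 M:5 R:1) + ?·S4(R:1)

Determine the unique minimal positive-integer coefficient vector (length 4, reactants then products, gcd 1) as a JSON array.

Coefficients: [5, 4, 5, 3]

B: 5·1 = 5 | 4·0+5·1+3·0 = 5
J: 5·4 = 20 | 4·5+5·0+3·0 = 20
L: 5·8 = 40 | 4·0+5·8+3·0 = 40
M: 5·5 = 25 | 4·0+5·5+3·0 = 25
R: 5·8 = 40 | 4·8+5·1+3·1 = 40
gcd(5,4,5,3) = 1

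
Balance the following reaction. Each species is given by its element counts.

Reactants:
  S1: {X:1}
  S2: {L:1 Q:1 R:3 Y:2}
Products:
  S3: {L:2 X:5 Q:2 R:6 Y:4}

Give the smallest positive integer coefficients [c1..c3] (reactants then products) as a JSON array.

Coefficients: [5, 2, 1]

L: 5·0+2·1 = 2 | 1·2 = 2
X: 5·1+2·0 = 5 | 1·5 = 5
Q: 5·0+2·1 = 2 | 1·2 = 2
R: 5·0+2·3 = 6 | 1·6 = 6
Y: 5·0+2·2 = 4 | 1·4 = 4
gcd(5,2,1) = 1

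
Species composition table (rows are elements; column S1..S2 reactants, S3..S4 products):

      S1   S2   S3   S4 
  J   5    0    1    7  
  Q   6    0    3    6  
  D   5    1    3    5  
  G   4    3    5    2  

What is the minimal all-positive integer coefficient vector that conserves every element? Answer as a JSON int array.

Coefficients: [5, 2, 4, 3]

J: 5·5+2·0 = 25 | 4·1+3·7 = 25
Q: 5·6+2·0 = 30 | 4·3+3·6 = 30
D: 5·5+2·1 = 27 | 4·3+3·5 = 27
G: 5·4+2·3 = 26 | 4·5+3·2 = 26
gcd(5,2,4,3) = 1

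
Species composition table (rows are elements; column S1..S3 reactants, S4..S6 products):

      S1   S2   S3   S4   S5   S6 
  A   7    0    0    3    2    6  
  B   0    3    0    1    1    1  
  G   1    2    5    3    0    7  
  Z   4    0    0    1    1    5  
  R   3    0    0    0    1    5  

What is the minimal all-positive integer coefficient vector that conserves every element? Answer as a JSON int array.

A: 6·7+4·0+5·0 = 42 | 6·3+3·2+3·6 = 42
B: 6·0+4·3+5·0 = 12 | 6·1+3·1+3·1 = 12
G: 6·1+4·2+5·5 = 39 | 6·3+3·0+3·7 = 39
Z: 6·4+4·0+5·0 = 24 | 6·1+3·1+3·5 = 24
R: 6·3+4·0+5·0 = 18 | 6·0+3·1+3·5 = 18
gcd(6,4,5,6,3,3) = 1

Coefficients: [6, 4, 5, 6, 3, 3]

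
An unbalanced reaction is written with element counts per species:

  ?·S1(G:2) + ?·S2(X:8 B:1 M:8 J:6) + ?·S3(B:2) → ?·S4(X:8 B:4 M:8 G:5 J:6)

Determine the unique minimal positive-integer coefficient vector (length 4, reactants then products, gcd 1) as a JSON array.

Coefficients: [5, 2, 3, 2]

X: 5·0+2·8+3·0 = 16 | 2·8 = 16
B: 5·0+2·1+3·2 = 8 | 2·4 = 8
M: 5·0+2·8+3·0 = 16 | 2·8 = 16
G: 5·2+2·0+3·0 = 10 | 2·5 = 10
J: 5·0+2·6+3·0 = 12 | 2·6 = 12
gcd(5,2,3,2) = 1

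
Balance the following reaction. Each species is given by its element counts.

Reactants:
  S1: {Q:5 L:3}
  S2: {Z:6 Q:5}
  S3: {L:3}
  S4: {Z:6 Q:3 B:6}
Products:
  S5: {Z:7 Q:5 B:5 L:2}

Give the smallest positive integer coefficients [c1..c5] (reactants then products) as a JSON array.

Z: 1·0+2·6+3·0+5·6 = 42 | 6·7 = 42
Q: 1·5+2·5+3·0+5·3 = 30 | 6·5 = 30
B: 1·0+2·0+3·0+5·6 = 30 | 6·5 = 30
L: 1·3+2·0+3·3+5·0 = 12 | 6·2 = 12
gcd(1,2,3,5,6) = 1

Coefficients: [1, 2, 3, 5, 6]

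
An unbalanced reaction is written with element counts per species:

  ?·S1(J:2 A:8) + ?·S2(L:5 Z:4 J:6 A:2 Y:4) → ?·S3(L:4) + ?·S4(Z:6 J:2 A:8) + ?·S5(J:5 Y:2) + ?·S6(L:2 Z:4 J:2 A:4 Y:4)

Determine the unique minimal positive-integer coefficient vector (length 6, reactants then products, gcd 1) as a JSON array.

L: 2·0+6·5 = 30 | 6·4+2·0+6·0+3·2 = 30
Z: 2·0+6·4 = 24 | 6·0+2·6+6·0+3·4 = 24
J: 2·2+6·6 = 40 | 6·0+2·2+6·5+3·2 = 40
A: 2·8+6·2 = 28 | 6·0+2·8+6·0+3·4 = 28
Y: 2·0+6·4 = 24 | 6·0+2·0+6·2+3·4 = 24
gcd(2,6,6,2,6,3) = 1

Coefficients: [2, 6, 6, 2, 6, 3]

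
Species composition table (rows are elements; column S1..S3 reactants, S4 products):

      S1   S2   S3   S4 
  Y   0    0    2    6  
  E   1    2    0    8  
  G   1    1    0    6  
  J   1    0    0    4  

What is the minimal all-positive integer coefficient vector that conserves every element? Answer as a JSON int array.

Coefficients: [4, 2, 3, 1]

Y: 4·0+2·0+3·2 = 6 | 1·6 = 6
E: 4·1+2·2+3·0 = 8 | 1·8 = 8
G: 4·1+2·1+3·0 = 6 | 1·6 = 6
J: 4·1+2·0+3·0 = 4 | 1·4 = 4
gcd(4,2,3,1) = 1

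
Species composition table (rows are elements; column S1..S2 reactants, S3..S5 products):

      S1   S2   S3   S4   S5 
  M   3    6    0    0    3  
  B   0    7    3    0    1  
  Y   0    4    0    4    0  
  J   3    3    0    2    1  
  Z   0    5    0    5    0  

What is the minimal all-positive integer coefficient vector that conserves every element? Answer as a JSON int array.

Coefficients: [1, 2, 3, 2, 5]

M: 1·3+2·6 = 15 | 3·0+2·0+5·3 = 15
B: 1·0+2·7 = 14 | 3·3+2·0+5·1 = 14
Y: 1·0+2·4 = 8 | 3·0+2·4+5·0 = 8
J: 1·3+2·3 = 9 | 3·0+2·2+5·1 = 9
Z: 1·0+2·5 = 10 | 3·0+2·5+5·0 = 10
gcd(1,2,3,2,5) = 1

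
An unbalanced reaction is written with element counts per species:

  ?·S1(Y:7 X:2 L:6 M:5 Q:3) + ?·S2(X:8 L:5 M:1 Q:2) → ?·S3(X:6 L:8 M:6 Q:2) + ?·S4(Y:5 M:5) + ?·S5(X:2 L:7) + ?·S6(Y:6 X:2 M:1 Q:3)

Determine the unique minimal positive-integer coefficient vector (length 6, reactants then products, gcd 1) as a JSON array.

Coefficients: [5, 3, 3, 1, 3, 5]

Y: 5·7+3·0 = 35 | 3·0+1·5+3·0+5·6 = 35
X: 5·2+3·8 = 34 | 3·6+1·0+3·2+5·2 = 34
L: 5·6+3·5 = 45 | 3·8+1·0+3·7+5·0 = 45
M: 5·5+3·1 = 28 | 3·6+1·5+3·0+5·1 = 28
Q: 5·3+3·2 = 21 | 3·2+1·0+3·0+5·3 = 21
gcd(5,3,3,1,3,5) = 1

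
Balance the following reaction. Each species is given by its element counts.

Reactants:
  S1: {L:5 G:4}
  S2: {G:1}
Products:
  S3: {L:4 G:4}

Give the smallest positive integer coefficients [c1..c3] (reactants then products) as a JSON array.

L: 4·5+4·0 = 20 | 5·4 = 20
G: 4·4+4·1 = 20 | 5·4 = 20
gcd(4,4,5) = 1

Coefficients: [4, 4, 5]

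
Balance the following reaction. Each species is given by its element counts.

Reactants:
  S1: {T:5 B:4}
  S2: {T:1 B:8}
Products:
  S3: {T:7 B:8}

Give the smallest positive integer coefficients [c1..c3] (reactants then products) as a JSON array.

Coefficients: [4, 1, 3]

T: 4·5+1·1 = 21 | 3·7 = 21
B: 4·4+1·8 = 24 | 3·8 = 24
gcd(4,1,3) = 1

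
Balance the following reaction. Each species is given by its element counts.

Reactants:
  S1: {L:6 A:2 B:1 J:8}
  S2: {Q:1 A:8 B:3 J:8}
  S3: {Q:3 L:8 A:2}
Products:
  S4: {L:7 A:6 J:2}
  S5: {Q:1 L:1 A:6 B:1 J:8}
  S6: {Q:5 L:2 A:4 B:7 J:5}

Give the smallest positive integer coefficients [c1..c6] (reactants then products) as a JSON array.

Q: 1·0+6·1+3·3 = 15 | 3·0+5·1+2·5 = 15
L: 1·6+6·0+3·8 = 30 | 3·7+5·1+2·2 = 30
A: 1·2+6·8+3·2 = 56 | 3·6+5·6+2·4 = 56
B: 1·1+6·3+3·0 = 19 | 3·0+5·1+2·7 = 19
J: 1·8+6·8+3·0 = 56 | 3·2+5·8+2·5 = 56
gcd(1,6,3,3,5,2) = 1

Coefficients: [1, 6, 3, 3, 5, 2]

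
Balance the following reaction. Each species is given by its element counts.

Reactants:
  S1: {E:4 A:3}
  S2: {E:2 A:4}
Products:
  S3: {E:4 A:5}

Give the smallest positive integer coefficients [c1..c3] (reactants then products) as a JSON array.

E: 3·4+4·2 = 20 | 5·4 = 20
A: 3·3+4·4 = 25 | 5·5 = 25
gcd(3,4,5) = 1

Coefficients: [3, 4, 5]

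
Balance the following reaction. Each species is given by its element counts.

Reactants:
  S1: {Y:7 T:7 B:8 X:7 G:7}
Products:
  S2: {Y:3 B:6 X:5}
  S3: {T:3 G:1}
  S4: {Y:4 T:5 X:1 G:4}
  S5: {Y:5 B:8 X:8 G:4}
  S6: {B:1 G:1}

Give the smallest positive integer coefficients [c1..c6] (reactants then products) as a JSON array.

Y: 5·7 = 35 | 3·3+5·0+4·4+2·5+6·0 = 35
T: 5·7 = 35 | 3·0+5·3+4·5+2·0+6·0 = 35
B: 5·8 = 40 | 3·6+5·0+4·0+2·8+6·1 = 40
X: 5·7 = 35 | 3·5+5·0+4·1+2·8+6·0 = 35
G: 5·7 = 35 | 3·0+5·1+4·4+2·4+6·1 = 35
gcd(5,3,5,4,2,6) = 1

Coefficients: [5, 3, 5, 4, 2, 6]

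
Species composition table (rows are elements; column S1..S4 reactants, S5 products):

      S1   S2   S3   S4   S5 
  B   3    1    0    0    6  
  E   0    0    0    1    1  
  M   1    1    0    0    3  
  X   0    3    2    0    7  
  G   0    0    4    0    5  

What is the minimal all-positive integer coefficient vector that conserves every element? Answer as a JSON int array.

Coefficients: [6, 6, 5, 4, 4]

B: 6·3+6·1+5·0+4·0 = 24 | 4·6 = 24
E: 6·0+6·0+5·0+4·1 = 4 | 4·1 = 4
M: 6·1+6·1+5·0+4·0 = 12 | 4·3 = 12
X: 6·0+6·3+5·2+4·0 = 28 | 4·7 = 28
G: 6·0+6·0+5·4+4·0 = 20 | 4·5 = 20
gcd(6,6,5,4,4) = 1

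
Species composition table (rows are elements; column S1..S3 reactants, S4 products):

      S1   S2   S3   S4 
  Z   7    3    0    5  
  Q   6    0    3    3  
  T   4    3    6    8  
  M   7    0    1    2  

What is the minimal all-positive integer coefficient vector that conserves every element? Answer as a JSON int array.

Coefficients: [1, 6, 3, 5]

Z: 1·7+6·3+3·0 = 25 | 5·5 = 25
Q: 1·6+6·0+3·3 = 15 | 5·3 = 15
T: 1·4+6·3+3·6 = 40 | 5·8 = 40
M: 1·7+6·0+3·1 = 10 | 5·2 = 10
gcd(1,6,3,5) = 1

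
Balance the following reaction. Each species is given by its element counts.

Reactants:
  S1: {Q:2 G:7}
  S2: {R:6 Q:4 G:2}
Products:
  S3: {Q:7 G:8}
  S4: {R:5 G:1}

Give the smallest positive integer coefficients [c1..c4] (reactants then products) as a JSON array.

R: 4·0+5·6 = 30 | 4·0+6·5 = 30
Q: 4·2+5·4 = 28 | 4·7+6·0 = 28
G: 4·7+5·2 = 38 | 4·8+6·1 = 38
gcd(4,5,4,6) = 1

Coefficients: [4, 5, 4, 6]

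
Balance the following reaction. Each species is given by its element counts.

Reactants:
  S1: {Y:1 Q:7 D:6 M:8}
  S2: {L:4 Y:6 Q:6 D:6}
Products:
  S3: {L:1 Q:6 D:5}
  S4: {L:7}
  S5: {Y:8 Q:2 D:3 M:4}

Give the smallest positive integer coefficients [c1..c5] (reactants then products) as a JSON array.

L: 2·0+5·4 = 20 | 6·1+2·7+4·0 = 20
Y: 2·1+5·6 = 32 | 6·0+2·0+4·8 = 32
Q: 2·7+5·6 = 44 | 6·6+2·0+4·2 = 44
D: 2·6+5·6 = 42 | 6·5+2·0+4·3 = 42
M: 2·8+5·0 = 16 | 6·0+2·0+4·4 = 16
gcd(2,5,6,2,4) = 1

Coefficients: [2, 5, 6, 2, 4]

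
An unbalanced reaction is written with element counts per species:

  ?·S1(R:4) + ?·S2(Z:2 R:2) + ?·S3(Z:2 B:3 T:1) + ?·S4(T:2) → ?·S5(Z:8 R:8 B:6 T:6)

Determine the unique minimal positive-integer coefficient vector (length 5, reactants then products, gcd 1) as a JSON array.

Z: 1·0+2·2+2·2+2·0 = 8 | 1·8 = 8
R: 1·4+2·2+2·0+2·0 = 8 | 1·8 = 8
B: 1·0+2·0+2·3+2·0 = 6 | 1·6 = 6
T: 1·0+2·0+2·1+2·2 = 6 | 1·6 = 6
gcd(1,2,2,2,1) = 1

Coefficients: [1, 2, 2, 2, 1]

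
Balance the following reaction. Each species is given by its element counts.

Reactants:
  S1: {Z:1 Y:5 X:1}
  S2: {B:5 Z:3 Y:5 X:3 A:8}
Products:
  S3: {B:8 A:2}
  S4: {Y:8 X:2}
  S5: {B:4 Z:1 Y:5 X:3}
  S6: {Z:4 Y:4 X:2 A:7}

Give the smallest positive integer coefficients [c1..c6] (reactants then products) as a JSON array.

B: 5·0+4·5 = 20 | 2·8+3·0+1·4+4·0 = 20
Z: 5·1+4·3 = 17 | 2·0+3·0+1·1+4·4 = 17
Y: 5·5+4·5 = 45 | 2·0+3·8+1·5+4·4 = 45
X: 5·1+4·3 = 17 | 2·0+3·2+1·3+4·2 = 17
A: 5·0+4·8 = 32 | 2·2+3·0+1·0+4·7 = 32
gcd(5,4,2,3,1,4) = 1

Coefficients: [5, 4, 2, 3, 1, 4]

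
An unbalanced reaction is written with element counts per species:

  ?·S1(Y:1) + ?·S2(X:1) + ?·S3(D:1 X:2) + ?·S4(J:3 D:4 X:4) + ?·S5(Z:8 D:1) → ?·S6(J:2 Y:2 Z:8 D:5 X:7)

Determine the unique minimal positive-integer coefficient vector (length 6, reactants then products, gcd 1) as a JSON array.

J: 6·0+5·0+4·0+2·3+3·0 = 6 | 3·2 = 6
Y: 6·1+5·0+4·0+2·0+3·0 = 6 | 3·2 = 6
Z: 6·0+5·0+4·0+2·0+3·8 = 24 | 3·8 = 24
D: 6·0+5·0+4·1+2·4+3·1 = 15 | 3·5 = 15
X: 6·0+5·1+4·2+2·4+3·0 = 21 | 3·7 = 21
gcd(6,5,4,2,3,3) = 1

Coefficients: [6, 5, 4, 2, 3, 3]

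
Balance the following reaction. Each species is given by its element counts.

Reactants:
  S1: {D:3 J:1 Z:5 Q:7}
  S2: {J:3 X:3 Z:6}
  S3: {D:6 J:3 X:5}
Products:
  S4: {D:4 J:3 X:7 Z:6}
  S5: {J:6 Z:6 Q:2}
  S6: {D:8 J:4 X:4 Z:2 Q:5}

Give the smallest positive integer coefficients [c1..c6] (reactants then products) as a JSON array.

Coefficients: [2, 6, 5, 5, 2, 2]

D: 2·3+6·0+5·6 = 36 | 5·4+2·0+2·8 = 36
J: 2·1+6·3+5·3 = 35 | 5·3+2·6+2·4 = 35
X: 2·0+6·3+5·5 = 43 | 5·7+2·0+2·4 = 43
Z: 2·5+6·6+5·0 = 46 | 5·6+2·6+2·2 = 46
Q: 2·7+6·0+5·0 = 14 | 5·0+2·2+2·5 = 14
gcd(2,6,5,5,2,2) = 1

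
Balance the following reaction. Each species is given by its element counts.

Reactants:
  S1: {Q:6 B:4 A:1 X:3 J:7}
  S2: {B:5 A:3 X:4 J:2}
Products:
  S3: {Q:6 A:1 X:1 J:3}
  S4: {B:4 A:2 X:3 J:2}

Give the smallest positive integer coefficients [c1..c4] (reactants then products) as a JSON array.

Coefficients: [1, 4, 1, 6]

Q: 1·6+4·0 = 6 | 1·6+6·0 = 6
B: 1·4+4·5 = 24 | 1·0+6·4 = 24
A: 1·1+4·3 = 13 | 1·1+6·2 = 13
X: 1·3+4·4 = 19 | 1·1+6·3 = 19
J: 1·7+4·2 = 15 | 1·3+6·2 = 15
gcd(1,4,1,6) = 1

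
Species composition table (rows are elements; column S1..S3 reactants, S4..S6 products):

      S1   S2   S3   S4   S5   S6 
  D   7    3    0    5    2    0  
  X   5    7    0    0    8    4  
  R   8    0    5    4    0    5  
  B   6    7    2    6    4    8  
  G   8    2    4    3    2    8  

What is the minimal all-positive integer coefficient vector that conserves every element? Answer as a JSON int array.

D: 2·7+6·3+1·0 = 32 | 4·5+6·2+1·0 = 32
X: 2·5+6·7+1·0 = 52 | 4·0+6·8+1·4 = 52
R: 2·8+6·0+1·5 = 21 | 4·4+6·0+1·5 = 21
B: 2·6+6·7+1·2 = 56 | 4·6+6·4+1·8 = 56
G: 2·8+6·2+1·4 = 32 | 4·3+6·2+1·8 = 32
gcd(2,6,1,4,6,1) = 1

Coefficients: [2, 6, 1, 4, 6, 1]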